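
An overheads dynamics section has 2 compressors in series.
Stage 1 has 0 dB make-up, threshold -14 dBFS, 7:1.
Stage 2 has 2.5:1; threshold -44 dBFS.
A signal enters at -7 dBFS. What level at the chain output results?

-31.6 dBFS

Stage 1: -7 dBFS is 7 dB over -14 dBFS; at 7:1 that becomes 1 dB over, giving -13 dBFS.
Stage 2: 31 dB above -44 dBFS, reduced 2.5:1 to 12.4 dB above → -31.6 dBFS.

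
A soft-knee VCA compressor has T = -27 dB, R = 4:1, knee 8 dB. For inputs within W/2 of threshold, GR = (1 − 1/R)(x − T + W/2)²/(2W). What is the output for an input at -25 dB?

x − T + W/2 = -25 − (-27) + 4 = 6.
GR = (1 − 1/4) × 6² / 16 = 0.75 × 36 / 16 = 1.6875 dB.
Output = -25 − 1.6875 = -26.6875 dB.

-26.6875 dB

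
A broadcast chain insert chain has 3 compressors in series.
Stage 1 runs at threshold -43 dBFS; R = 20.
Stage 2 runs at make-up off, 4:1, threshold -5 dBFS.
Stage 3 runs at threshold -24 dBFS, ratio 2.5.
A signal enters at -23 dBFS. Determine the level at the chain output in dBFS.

Stage 1: -23 dBFS is 20 dB over -43 dBFS; at 20:1 that becomes 1 dB over, giving -42 dBFS.
Stage 2: -42 dBFS is at or below the -5 dBFS threshold — no compression; output -42 dBFS.
Stage 3: below threshold (-42 ≤ -24); passes unchanged; output -42 dBFS.

-42 dBFS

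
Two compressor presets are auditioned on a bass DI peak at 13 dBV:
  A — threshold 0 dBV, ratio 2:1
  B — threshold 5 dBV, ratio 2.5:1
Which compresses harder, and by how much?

A, by 1.7 dB

A: overshoot 13 dB → output overshoot 6.5 dB → GR 6.5 dB.
B: overshoot 8 dB → output overshoot 3.2 dB → GR 4.8 dB.
A reduces 1.7 dB more.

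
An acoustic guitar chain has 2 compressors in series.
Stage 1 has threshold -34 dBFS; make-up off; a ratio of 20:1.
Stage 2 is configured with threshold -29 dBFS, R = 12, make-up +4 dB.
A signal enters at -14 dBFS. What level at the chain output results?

-29 dBFS

Stage 1: -14 dBFS is 20 dB over -34 dBFS; at 20:1 that becomes 1 dB over, giving -33 dBFS.
Stage 2: below threshold (-33 ≤ -29); passes unchanged; make-up brings it to -29 dBFS.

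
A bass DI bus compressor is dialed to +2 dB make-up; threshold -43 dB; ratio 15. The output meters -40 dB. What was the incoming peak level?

Before make-up, the level was -40 − 2 = -42 dB.
That's 1 dB above the -43 dB threshold.
Undo the ratio: input overshoot = 1 × 15 = 15 dB, giving input = -28 dB.

-28 dB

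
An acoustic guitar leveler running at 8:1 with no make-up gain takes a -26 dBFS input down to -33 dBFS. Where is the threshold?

-34 dBFS

Gain reduction = -26 − (-33) = 7 dB; output overshoot = GR / (R − 1) = 7 / 7 = 1 dB.
Threshold = output − output overshoot = -33 − 1 = -34 dBFS.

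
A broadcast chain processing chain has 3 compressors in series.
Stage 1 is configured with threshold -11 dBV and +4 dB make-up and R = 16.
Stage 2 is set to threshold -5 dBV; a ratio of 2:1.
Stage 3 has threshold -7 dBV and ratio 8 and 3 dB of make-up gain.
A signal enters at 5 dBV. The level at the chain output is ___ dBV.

-3.875 dBV

Stage 1: 5 dBV is 16 dB over -11 dBV; at 16:1 that becomes 1 dB over, giving -10 dBV; +4 dB make-up → -6 dBV.
Stage 2: below threshold (-6 ≤ -5); passes unchanged; output -6 dBV.
Stage 3: overshoot 1 dB → 1/8 = 0.125 dB → -6.875 dBV; +3 dB make-up → -3.875 dBV.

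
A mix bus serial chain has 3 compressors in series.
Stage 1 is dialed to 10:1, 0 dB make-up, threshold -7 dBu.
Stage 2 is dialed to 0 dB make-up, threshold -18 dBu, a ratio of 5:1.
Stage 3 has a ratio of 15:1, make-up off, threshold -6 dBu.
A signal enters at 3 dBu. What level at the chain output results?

Stage 1: overshoot 10 dB → 10/10 = 1 dB → -6 dBu.
Stage 2: 12 dB above -18 dBu, reduced 5:1 to 2.4 dB above → -15.6 dBu.
Stage 3: -15.6 dBu is at or below the -6 dBu threshold — no compression; output -15.6 dBu.

-15.6 dBu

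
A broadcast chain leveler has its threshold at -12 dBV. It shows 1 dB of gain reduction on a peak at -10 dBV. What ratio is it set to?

2:1

Input overshoot = -10 − (-12) = 2 dB.
Output overshoot = 2 − 1 = 1 dB.
Ratio = input overshoot / output overshoot = 2 / 1 = 2.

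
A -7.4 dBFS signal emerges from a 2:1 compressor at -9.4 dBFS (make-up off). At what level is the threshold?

-11.4 dBFS

Let T be the threshold. Output overshoot = (input overshoot)/R, so -9.4 − T = (-7.4 − T)/2.
2·(-9.4 − T) = -7.4 − T → 1·T = -18.8 − (-7.4) = -11.4.
T = -11.4/1 = -11.4 dBFS.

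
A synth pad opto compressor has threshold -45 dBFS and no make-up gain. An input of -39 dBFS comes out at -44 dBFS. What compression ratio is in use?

Input overshoot = -39 − (-45) = 6 dB; output overshoot = -44 − (-45) = 1 dB.
Ratio = 6 / 1 = 6.

6:1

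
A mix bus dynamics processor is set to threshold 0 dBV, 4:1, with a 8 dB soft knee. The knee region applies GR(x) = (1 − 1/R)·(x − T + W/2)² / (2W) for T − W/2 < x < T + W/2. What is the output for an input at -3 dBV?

-3.046875 dBV

x − T + W/2 = -3 − 0 + 4 = 1.
GR = (1 − 1/4) × 1² / 16 = 0.75 × 1 / 16 = 0.046875 dB.
Output = -3 − 0.046875 = -3.046875 dBV.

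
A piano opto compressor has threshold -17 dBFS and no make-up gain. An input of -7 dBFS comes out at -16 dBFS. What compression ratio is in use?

Input overshoot = -7 − (-17) = 10 dB; output overshoot = -16 − (-17) = 1 dB.
Ratio = 10 / 1 = 10.

10:1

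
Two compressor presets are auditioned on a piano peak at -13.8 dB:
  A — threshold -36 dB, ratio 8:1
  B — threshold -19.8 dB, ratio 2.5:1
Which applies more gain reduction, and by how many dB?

A: 22.2 dB over, compressed to 2.775 dB over, so 19.425 dB of GR.
B: 6 dB over, compressed to 2.4 dB over, so 3.6 dB of GR.
A reduces 15.825 dB more.

A, by 15.825 dB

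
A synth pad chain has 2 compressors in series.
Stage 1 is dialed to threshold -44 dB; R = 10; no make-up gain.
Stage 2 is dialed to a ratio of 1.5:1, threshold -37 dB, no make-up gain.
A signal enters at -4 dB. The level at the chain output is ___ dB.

-40 dB

Stage 1: overshoot 40 dB → 40/10 = 4 dB → -40 dB.
Stage 2: -40 dB ≤ -37 dB, so stage 2 doesn't engage; output -40 dB.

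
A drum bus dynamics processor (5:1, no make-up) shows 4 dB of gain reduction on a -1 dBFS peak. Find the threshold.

-6 dBFS

Input is 5 dB above T (since output overshoot × R = input overshoot: (-5 − T)·5 = -1 − T gives T = -6 dBFS).
Check: -6 + (-1 − (-6))/5 = -6 + 1 = -5 dBFS. ✓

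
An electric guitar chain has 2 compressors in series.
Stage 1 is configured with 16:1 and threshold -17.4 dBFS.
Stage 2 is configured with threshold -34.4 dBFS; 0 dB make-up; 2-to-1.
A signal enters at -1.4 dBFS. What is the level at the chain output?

Stage 1: overshoot 16 dB → 16/16 = 1 dB → -16.4 dBFS.
Stage 2: -16.4 dBFS is 18 dB over -34.4 dBFS; at 2:1 that becomes 9 dB over, giving -25.4 dBFS.

-25.4 dBFS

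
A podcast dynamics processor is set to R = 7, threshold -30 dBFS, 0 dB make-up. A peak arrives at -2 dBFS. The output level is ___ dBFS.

-26 dBFS

-2 dBFS sits 28 dB over threshold.
7:1 compression reduces that to 28/7 = 4 dB over.
That puts the output at -26 dBFS.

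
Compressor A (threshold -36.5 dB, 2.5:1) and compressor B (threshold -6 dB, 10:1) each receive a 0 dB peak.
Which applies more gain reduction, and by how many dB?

A: overshoot 36.5 dB → output overshoot 14.6 dB → GR 21.9 dB.
B: overshoot 6 dB → output overshoot 0.6 dB → GR 5.4 dB.
A applies 16.5 dB more gain reduction.

A, by 16.5 dB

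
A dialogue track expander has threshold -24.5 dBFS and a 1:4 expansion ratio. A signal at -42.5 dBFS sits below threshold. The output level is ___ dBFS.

-96.5 dBFS

Undershoot = (-24.5) − (-42.5) = 18 dB.
At 1:4, that expands to 72 dB under threshold.
Output = -24.5 − 72 = -96.5 dBFS.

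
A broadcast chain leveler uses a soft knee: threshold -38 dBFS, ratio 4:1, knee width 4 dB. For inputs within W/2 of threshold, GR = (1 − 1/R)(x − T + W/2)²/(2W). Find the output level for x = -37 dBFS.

-37.84375 dBFS

x − T + W/2 = -37 − (-38) + 2 = 3.
GR = (1 − 1/4) × 3² / 8 = 0.75 × 9 / 8 = 0.84375 dB.
Output = -37 − 0.84375 = -37.84375 dBFS.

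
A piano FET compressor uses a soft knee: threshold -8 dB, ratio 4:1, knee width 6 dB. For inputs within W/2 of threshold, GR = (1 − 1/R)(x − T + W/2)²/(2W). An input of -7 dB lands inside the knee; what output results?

x − T + W/2 = -7 − (-8) + 3 = 4.
GR = (1 − 1/4) × 4² / 12 = 0.75 × 16 / 12 = 1 dB.
Output = -7 − 1 = -8 dB.

-8 dB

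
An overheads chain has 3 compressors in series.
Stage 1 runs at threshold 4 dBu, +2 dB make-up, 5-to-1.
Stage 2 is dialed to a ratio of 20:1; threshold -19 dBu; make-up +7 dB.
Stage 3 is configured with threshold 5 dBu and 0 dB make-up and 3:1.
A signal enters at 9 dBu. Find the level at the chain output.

Stage 1: overshoot 5 dB → 5/5 = 1 dB → 5 dBu; +2 dB make-up → 7 dBu.
Stage 2: 7 dBu is 26 dB over -19 dBu; at 20:1 that becomes 1.3 dB over, giving -17.7 dBu; +7 dB make-up → -10.7 dBu.
Stage 3: -10.7 dBu ≤ 5 dBu, so stage 3 doesn't engage; output -10.7 dBu.

-10.7 dBu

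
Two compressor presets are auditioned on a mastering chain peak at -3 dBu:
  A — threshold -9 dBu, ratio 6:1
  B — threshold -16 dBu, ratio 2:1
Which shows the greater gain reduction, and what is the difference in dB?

A: overshoot 6 dB → output overshoot 1 dB → GR 5 dB.
B: overshoot 13 dB → output overshoot 6.5 dB → GR 6.5 dB.
B applies 1.5 dB more gain reduction.

B, by 1.5 dB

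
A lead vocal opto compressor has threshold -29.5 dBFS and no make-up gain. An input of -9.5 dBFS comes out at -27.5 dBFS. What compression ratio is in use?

10:1

Input overshoot = -9.5 − (-29.5) = 20 dB; output overshoot = -27.5 − (-29.5) = 2 dB.
Ratio = 20 / 2 = 10.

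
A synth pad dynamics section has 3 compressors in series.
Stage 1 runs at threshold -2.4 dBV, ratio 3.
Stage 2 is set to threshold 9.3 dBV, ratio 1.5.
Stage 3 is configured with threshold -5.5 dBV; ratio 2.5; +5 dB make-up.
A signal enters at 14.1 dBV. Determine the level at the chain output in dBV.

Stage 1: 14.1 dBV is 16.5 dB over -2.4 dBV; at 3:1 that becomes 5.5 dB over, giving 3.1 dBV.
Stage 2: 3.1 dBV is at or below the 9.3 dBV threshold — no compression; output 3.1 dBV.
Stage 3: 8.6 dB above -5.5 dBV, reduced 2.5:1 to 3.44 dB above → -2.06 dBV; +5 dB make-up → 2.94 dBV.

2.94 dBV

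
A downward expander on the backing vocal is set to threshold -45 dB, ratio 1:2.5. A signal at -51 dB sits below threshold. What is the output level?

Below threshold, a 1:2.5 expander applies gain = (2.5−1)×(T − x) of attenuation.
(2.5−1) × 6 = 9 dB, so output = -51 − 9 = -60 dB.

-60 dB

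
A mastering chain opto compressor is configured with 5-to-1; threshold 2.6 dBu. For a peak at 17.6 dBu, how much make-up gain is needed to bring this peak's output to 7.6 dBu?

2 dB

The peak compresses to 2.6 + 15/5 = 5.6 dBu.
To reach 7.6 dBu requires 7.6 − 5.6 = 2 dB of make-up.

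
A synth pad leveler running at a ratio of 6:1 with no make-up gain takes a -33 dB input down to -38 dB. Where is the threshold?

-39 dB

Input is 6 dB above T (since output overshoot × R = input overshoot: (-38 − T)·6 = -33 − T gives T = -39 dB).
Check: -39 + (-33 − (-39))/6 = -39 + 1 = -38 dB. ✓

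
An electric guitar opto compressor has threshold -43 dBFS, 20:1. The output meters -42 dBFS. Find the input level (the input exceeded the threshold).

-23 dBFS

That's 1 dB above the -43 dBFS threshold.
Undo the ratio: input overshoot = 1 × 20 = 20 dB, giving input = -23 dBFS.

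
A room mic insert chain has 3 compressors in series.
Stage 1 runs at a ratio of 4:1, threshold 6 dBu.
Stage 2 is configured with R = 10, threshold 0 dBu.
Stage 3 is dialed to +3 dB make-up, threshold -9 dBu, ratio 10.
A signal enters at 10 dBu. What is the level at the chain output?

-5.03 dBu

Stage 1: 4 dB above 6 dBu, reduced 4:1 to 1 dB above → 7 dBu.
Stage 2: 7 dB above 0 dBu, reduced 10:1 to 0.7 dB above → 0.7 dBu.
Stage 3: 0.7 dBu is 9.7 dB over -9 dBu; at 10:1 that becomes 0.97 dB over, giving -8.03 dBu; +3 dB make-up → -5.03 dBu.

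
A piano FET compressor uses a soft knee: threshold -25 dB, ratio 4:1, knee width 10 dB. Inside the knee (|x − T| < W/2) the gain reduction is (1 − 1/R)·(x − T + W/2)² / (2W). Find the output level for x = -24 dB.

x − T + W/2 = -24 − (-25) + 5 = 6.
GR = (1 − 1/4) × 6² / 20 = 0.75 × 36 / 20 = 1.35 dB.
Output = -24 − 1.35 = -25.35 dB.

-25.35 dB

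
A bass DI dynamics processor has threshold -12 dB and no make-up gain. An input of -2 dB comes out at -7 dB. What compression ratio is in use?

2:1

Input overshoot = -2 − (-12) = 10 dB; output overshoot = -7 − (-12) = 5 dB.
Ratio = 10 / 5 = 2.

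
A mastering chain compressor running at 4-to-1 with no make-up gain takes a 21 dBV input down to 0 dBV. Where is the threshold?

-7 dBV

Input is 28 dB above T (since output overshoot × R = input overshoot: (0 − T)·4 = 21 − T gives T = -7 dBV).
Check: -7 + (21 − (-7))/4 = -7 + 7 = 0 dBV. ✓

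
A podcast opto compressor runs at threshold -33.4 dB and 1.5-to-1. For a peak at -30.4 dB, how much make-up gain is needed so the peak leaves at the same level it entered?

1 dB

Overshoot 3 dB → 3/1.5 = 2 dB after compression, so the compressed level is -33.4 + 2 = -31.4 dB.
Make-up = target − compressed = -30.4 − (-31.4) = 1 dB.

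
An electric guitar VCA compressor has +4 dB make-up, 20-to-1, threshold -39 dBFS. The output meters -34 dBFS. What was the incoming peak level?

Stripping the +4 dB make-up gives -38 dBFS at the gain stage.
The compressed level sits -38 − (-39) = 1 dB over threshold.
Input overshoot = R × output overshoot = 20 dB → input = -39 + 20 = -19 dBFS.

-19 dBFS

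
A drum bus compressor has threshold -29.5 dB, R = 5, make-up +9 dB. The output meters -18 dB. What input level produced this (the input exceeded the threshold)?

Remove make-up: -18 − 9 = -27 dB.
Post-compression overshoot = -27 − (-29.5) = 2.5 dB.
Before 5:1 compression the overshoot was 2.5 × 5 = 12.5 dB, so input = -29.5 + 12.5 = -17 dB.

-17 dB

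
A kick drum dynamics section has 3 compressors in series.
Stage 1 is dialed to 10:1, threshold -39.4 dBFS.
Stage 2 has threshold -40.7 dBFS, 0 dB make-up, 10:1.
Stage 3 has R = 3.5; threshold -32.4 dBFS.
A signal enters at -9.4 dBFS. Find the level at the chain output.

Stage 1: -9.4 dBFS is 30 dB over -39.4 dBFS; at 10:1 that becomes 3 dB over, giving -36.4 dBFS.
Stage 2: 4.3 dB above -40.7 dBFS, reduced 10:1 to 0.43 dB above → -40.27 dBFS.
Stage 3: -40.27 dBFS ≤ -32.4 dBFS, so stage 3 doesn't engage; output -40.27 dBFS.

-40.27 dBFS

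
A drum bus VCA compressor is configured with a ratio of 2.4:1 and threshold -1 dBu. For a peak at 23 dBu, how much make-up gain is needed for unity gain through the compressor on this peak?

14 dB

Overshoot 24 dB → 24/2.4 = 10 dB after compression, so the compressed level is -1 + 10 = 9 dBu.
Make-up = target − compressed = 23 − 9 = 14 dB.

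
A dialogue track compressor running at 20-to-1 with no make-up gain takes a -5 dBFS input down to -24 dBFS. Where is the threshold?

Gain reduction = -5 − (-24) = 19 dB; output overshoot = GR / (R − 1) = 19 / 19 = 1 dB.
Threshold = output − output overshoot = -24 − 1 = -25 dBFS.

-25 dBFS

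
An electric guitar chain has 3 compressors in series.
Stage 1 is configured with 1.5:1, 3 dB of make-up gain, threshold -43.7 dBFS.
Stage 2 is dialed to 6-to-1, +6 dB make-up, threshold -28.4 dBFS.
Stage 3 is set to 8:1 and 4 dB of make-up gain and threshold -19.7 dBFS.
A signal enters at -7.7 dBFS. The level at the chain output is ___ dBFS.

-16.45 dBFS

Stage 1: 36 dB above -43.7 dBFS, reduced 1.5:1 to 24 dB above → -19.7 dBFS; +3 dB make-up → -16.7 dBFS.
Stage 2: overshoot 11.7 dB → 11.7/6 = 1.95 dB → -26.45 dBFS; +6 dB make-up → -20.45 dBFS.
Stage 3: -20.45 dBFS ≤ -19.7 dBFS, so stage 3 doesn't engage; make-up brings it to -16.45 dBFS.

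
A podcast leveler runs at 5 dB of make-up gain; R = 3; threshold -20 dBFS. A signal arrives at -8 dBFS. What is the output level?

Overshoot: -8 − (-20) = 12 dB.
The 12 dB excess becomes 4 dB after 3:1 reduction.
Output = -20 + 4 = -16 dBFS; make-up adds 5 dB, giving -11 dBFS.

-11 dBFS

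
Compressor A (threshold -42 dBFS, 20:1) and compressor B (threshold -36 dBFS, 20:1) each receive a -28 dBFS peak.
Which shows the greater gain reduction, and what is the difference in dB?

A: GR = 14 − 14/20 = 13.3 dB.
B: GR = 8 − 8/20 = 7.6 dB.
A applies 5.7 dB more gain reduction.

A, by 5.7 dB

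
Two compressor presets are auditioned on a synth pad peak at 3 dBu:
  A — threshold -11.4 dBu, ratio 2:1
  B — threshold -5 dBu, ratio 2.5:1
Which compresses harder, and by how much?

A, by 2.4 dB

A: 14.4 dB over, compressed to 7.2 dB over, so 7.2 dB of GR.
B: 8 dB over, compressed to 3.2 dB over, so 4.8 dB of GR.
A reduces 2.4 dB more.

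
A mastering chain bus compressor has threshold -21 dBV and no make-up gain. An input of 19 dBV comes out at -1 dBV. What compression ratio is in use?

Input overshoot = 19 − (-21) = 40 dB; output overshoot = -1 − (-21) = 20 dB.
Ratio = 40 / 20 = 2.

2:1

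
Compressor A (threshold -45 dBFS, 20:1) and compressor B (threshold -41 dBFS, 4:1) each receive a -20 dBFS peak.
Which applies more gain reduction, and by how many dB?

A: GR = 25 − 25/20 = 23.75 dB.
B: GR = 21 − 21/4 = 15.75 dB.
A reduces 8 dB more.

A, by 8 dB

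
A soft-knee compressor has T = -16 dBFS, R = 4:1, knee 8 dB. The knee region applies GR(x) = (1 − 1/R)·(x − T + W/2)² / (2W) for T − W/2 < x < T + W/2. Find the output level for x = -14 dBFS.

x − T + W/2 = -14 − (-16) + 4 = 6.
GR = (1 − 1/4) × 6² / 16 = 0.75 × 36 / 16 = 1.6875 dB.
Output = -14 − 1.6875 = -15.6875 dBFS.

-15.6875 dBFS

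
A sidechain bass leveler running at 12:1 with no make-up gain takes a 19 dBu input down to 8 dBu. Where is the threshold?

Input is 12 dB above T (since output overshoot × R = input overshoot: (8 − T)·12 = 19 − T gives T = 7 dBu).
Check: 7 + (19 − 7)/12 = 7 + 1 = 8 dBu. ✓

7 dBu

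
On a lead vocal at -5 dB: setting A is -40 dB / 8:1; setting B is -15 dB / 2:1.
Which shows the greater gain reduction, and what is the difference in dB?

A, by 25.625 dB

A: overshoot 35 dB → output overshoot 4.375 dB → GR 30.625 dB.
B: overshoot 10 dB → output overshoot 5 dB → GR 5 dB.
A reduces 25.625 dB more.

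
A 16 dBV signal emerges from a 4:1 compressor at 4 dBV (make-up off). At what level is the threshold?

0 dBV

Gain reduction = 16 − 4 = 12 dB; output overshoot = GR / (R − 1) = 12 / 3 = 4 dB.
Threshold = output − output overshoot = 4 − 4 = 0 dBV.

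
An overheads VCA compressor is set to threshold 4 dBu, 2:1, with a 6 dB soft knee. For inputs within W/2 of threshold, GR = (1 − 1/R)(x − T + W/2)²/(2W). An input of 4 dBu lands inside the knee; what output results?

3.625 dBu

x − T + W/2 = 4 − 4 + 3 = 3.
GR = (1 − 1/2) × 3² / 12 = 0.5 × 9 / 12 = 0.375 dB.
Output = 4 − 0.375 = 3.625 dBu.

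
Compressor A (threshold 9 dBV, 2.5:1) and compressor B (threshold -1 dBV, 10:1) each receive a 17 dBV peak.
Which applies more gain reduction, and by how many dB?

A: 8 dB over, compressed to 3.2 dB over, so 4.8 dB of GR.
B: 18 dB over, compressed to 1.8 dB over, so 16.2 dB of GR.
Difference: 11.4 dB in favour of B.

B, by 11.4 dB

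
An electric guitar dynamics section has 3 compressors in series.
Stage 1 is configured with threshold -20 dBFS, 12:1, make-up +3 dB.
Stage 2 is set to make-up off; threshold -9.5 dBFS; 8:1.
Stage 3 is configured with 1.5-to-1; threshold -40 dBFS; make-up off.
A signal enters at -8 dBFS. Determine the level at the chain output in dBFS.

-24 dBFS

Stage 1: -8 dBFS is 12 dB over -20 dBFS; at 12:1 that becomes 1 dB over, giving -19 dBFS; +3 dB make-up → -16 dBFS.
Stage 2: -16 dBFS is at or below the -9.5 dBFS threshold — no compression; output -16 dBFS.
Stage 3: -16 dBFS is 24 dB over -40 dBFS; at 1.5:1 that becomes 16 dB over, giving -24 dBFS.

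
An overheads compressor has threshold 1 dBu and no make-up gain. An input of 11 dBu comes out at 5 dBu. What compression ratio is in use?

2.5:1

Input overshoot = 11 − 1 = 10 dB; output overshoot = 5 − 1 = 4 dB.
Ratio = 10 / 4 = 2.5.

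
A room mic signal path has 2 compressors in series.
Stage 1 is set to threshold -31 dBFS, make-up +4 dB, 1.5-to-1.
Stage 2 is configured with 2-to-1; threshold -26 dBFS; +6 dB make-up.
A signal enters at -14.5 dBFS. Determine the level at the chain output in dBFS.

Stage 1: -14.5 dBFS is 16.5 dB over -31 dBFS; at 1.5:1 that becomes 11 dB over, giving -20 dBFS; +4 dB make-up → -16 dBFS.
Stage 2: overshoot 10 dB → 10/2 = 5 dB → -21 dBFS; +6 dB make-up → -15 dBFS.

-15 dBFS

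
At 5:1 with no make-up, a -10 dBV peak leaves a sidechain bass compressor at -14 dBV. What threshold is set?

-15 dBV

Gain reduction = -10 − (-14) = 4 dB; output overshoot = GR / (R − 1) = 4 / 4 = 1 dB.
Threshold = output − output overshoot = -14 − 1 = -15 dBV.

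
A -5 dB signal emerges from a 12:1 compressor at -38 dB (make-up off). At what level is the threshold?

Gain reduction = -5 − (-38) = 33 dB; output overshoot = GR / (R − 1) = 33 / 11 = 3 dB.
Threshold = output − output overshoot = -38 − 3 = -41 dB.

-41 dB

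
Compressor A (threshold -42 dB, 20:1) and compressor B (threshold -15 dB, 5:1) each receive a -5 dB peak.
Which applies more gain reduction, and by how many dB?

A, by 27.15 dB

A: GR = 37 − 37/20 = 35.15 dB.
B: GR = 10 − 10/5 = 8 dB.
Difference: 27.15 dB in favour of A.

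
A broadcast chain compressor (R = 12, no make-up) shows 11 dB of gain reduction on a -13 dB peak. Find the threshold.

Gain reduction = -13 − (-24) = 11 dB; output overshoot = GR / (R − 1) = 11 / 11 = 1 dB.
Threshold = output − output overshoot = -24 − 1 = -25 dB.

-25 dB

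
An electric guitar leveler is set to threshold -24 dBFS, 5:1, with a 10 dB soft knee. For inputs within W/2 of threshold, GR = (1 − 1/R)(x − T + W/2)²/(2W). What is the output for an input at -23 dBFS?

x − T + W/2 = -23 − (-24) + 5 = 6.
GR = (1 − 1/5) × 6² / 20 = 0.8 × 36 / 20 = 1.44 dB.
Output = -23 − 1.44 = -24.44 dBFS.

-24.44 dBFS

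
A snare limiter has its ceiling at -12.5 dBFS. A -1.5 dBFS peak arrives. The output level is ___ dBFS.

-12.5 dBFS

The limiter clamps the peak to its -12.5 dBFS ceiling.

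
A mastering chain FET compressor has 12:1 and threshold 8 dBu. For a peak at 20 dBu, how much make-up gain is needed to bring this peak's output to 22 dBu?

13 dB

Without make-up, output = threshold + overshoot/12 = 8 + 1 = 9 dBu.
Gap to target: 13 dB.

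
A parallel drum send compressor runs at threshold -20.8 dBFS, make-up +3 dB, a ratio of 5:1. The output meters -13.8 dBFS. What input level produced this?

-0.8 dBFS

Remove make-up: -13.8 − 3 = -16.8 dBFS.
The compressed level sits -16.8 − (-20.8) = 4 dB over threshold.
Before 5:1 compression the overshoot was 4 × 5 = 20 dB, so input = -20.8 + 20 = -0.8 dBFS.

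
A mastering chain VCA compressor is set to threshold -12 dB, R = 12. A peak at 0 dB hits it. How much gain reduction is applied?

11 dB

The signal is 12 dB above threshold.
After 12:1 compression the overshoot becomes 12/12 = 1 dB.
Gain reduction = 12 − 1 = 11 dB.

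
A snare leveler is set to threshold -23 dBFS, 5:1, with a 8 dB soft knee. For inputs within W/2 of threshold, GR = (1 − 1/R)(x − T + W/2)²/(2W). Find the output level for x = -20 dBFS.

x − T + W/2 = -20 − (-23) + 4 = 7.
GR = (1 − 1/5) × 7² / 16 = 0.8 × 49 / 16 = 2.45 dB.
Output = -20 − 2.45 = -22.45 dBFS.

-22.45 dBFS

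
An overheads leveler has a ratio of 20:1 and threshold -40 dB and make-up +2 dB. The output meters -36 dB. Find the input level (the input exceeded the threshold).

Before make-up, the level was -36 − 2 = -38 dB.
Post-compression overshoot = -38 − (-40) = 2 dB.
Before 20:1 compression the overshoot was 2 × 20 = 40 dB, so input = -40 + 40 = 0 dB.

0 dB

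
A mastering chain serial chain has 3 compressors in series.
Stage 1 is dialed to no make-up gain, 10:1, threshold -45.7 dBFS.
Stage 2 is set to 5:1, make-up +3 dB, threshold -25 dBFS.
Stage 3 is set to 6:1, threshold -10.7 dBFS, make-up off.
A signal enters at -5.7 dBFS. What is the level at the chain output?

Stage 1: -5.7 dBFS is 40 dB over -45.7 dBFS; at 10:1 that becomes 4 dB over, giving -41.7 dBFS.
Stage 2: -41.7 dBFS is at or below the -25 dBFS threshold — no compression; make-up brings it to -38.7 dBFS.
Stage 3: -38.7 dBFS ≤ -10.7 dBFS, so stage 3 doesn't engage; output -38.7 dBFS.

-38.7 dBFS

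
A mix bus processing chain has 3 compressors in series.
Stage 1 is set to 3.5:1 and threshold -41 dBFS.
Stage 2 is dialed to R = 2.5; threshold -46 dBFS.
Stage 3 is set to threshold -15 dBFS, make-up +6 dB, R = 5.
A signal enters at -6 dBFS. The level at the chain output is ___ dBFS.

-34 dBFS

Stage 1: 35 dB above -41 dBFS, reduced 3.5:1 to 10 dB above → -31 dBFS.
Stage 2: overshoot 15 dB → 15/2.5 = 6 dB → -40 dBFS.
Stage 3: -40 dBFS ≤ -15 dBFS, so stage 3 doesn't engage; make-up brings it to -34 dBFS.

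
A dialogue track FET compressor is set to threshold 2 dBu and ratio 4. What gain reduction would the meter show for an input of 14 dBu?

9 dB

The signal is 12 dB above threshold.
A 4:1 ratio leaves 3 dB of that excess.
So the signal is attenuated by 12 − 3 = 9 dB.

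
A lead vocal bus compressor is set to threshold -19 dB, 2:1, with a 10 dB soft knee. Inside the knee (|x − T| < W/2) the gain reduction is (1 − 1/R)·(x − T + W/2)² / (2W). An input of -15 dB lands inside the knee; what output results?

-17.025 dB

x − T + W/2 = -15 − (-19) + 5 = 9.
GR = (1 − 1/2) × 9² / 20 = 0.5 × 81 / 20 = 2.025 dB.
Output = -15 − 2.025 = -17.025 dB.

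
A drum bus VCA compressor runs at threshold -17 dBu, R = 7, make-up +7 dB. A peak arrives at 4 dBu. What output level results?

4 dBu sits 21 dB over threshold.
7:1 compression reduces that to 21/7 = 3 dB over.
That puts the output at -14 dBu; make-up adds 7 dB, giving -7 dBu.

-7 dBu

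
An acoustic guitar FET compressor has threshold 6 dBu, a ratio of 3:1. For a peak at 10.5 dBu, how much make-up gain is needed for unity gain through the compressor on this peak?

The peak compresses to 6 + 4.5/3 = 7.5 dBu.
To reach 10.5 dBu requires 10.5 − 7.5 = 3 dB of make-up.

3 dB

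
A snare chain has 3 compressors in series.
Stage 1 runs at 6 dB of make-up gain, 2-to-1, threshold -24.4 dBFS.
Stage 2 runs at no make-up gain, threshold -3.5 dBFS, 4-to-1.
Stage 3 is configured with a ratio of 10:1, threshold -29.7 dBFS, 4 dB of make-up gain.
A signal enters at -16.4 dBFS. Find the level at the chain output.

Stage 1: overshoot 8 dB → 8/2 = 4 dB → -20.4 dBFS; +6 dB make-up → -14.4 dBFS.
Stage 2: below threshold (-14.4 ≤ -3.5); passes unchanged; output -14.4 dBFS.
Stage 3: 15.3 dB above -29.7 dBFS, reduced 10:1 to 1.53 dB above → -28.17 dBFS; +4 dB make-up → -24.17 dBFS.

-24.17 dBFS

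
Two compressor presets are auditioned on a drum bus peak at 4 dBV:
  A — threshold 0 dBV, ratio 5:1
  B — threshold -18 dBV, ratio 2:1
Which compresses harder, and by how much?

B, by 7.8 dB

A: GR = 4 − 4/5 = 3.2 dB.
B: GR = 22 − 22/2 = 11 dB.
B reduces 7.8 dB more.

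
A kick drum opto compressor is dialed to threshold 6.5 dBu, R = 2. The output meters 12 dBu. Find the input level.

17.5 dBu

That's 5.5 dB above the 6.5 dBu threshold.
Undo the ratio: input overshoot = 5.5 × 2 = 11 dB, giving input = 17.5 dBu.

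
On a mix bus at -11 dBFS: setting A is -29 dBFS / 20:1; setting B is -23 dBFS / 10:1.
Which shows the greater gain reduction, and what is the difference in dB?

A, by 6.3 dB

A: 18 dB over, compressed to 0.9 dB over, so 17.1 dB of GR.
B: 12 dB over, compressed to 1.2 dB over, so 10.8 dB of GR.
A reduces 6.3 dB more.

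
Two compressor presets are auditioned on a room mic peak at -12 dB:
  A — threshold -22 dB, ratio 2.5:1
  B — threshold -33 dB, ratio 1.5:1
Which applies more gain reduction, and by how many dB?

A: 10 dB over, compressed to 4 dB over, so 6 dB of GR.
B: 21 dB over, compressed to 14 dB over, so 7 dB of GR.
Difference: 1 dB in favour of B.

B, by 1 dB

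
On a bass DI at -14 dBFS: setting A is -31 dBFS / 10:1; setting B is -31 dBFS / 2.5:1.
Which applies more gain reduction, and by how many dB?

A, by 5.1 dB

A: 17 dB over, compressed to 1.7 dB over, so 15.3 dB of GR.
B: 17 dB over, compressed to 6.8 dB over, so 10.2 dB of GR.
A reduces 5.1 dB more.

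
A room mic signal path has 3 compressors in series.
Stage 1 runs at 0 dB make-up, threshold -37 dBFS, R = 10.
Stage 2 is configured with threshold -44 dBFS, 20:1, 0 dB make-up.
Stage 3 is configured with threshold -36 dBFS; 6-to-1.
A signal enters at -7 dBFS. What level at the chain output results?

-43.5 dBFS

Stage 1: 30 dB above -37 dBFS, reduced 10:1 to 3 dB above → -34 dBFS.
Stage 2: -34 dBFS is 10 dB over -44 dBFS; at 20:1 that becomes 0.5 dB over, giving -43.5 dBFS.
Stage 3: -43.5 dBFS is at or below the -36 dBFS threshold — no compression; output -43.5 dBFS.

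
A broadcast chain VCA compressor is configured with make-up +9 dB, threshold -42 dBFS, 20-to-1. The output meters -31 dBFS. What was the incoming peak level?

-2 dBFS

Stripping the +9 dB make-up gives -40 dBFS at the gain stage.
Post-compression overshoot = -40 − (-42) = 2 dB.
Before 20:1 compression the overshoot was 2 × 20 = 40 dB, so input = -42 + 40 = -2 dBFS.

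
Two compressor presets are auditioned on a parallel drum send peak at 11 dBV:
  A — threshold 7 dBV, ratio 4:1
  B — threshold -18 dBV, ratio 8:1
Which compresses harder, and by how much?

A: GR = 4 − 4/4 = 3 dB.
B: GR = 29 − 29/8 = 25.375 dB.
B applies 22.375 dB more gain reduction.

B, by 22.375 dB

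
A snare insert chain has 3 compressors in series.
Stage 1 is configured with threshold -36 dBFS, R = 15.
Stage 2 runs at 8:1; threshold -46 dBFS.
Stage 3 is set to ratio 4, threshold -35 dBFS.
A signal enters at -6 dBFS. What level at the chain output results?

-44.5 dBFS

Stage 1: 30 dB above -36 dBFS, reduced 15:1 to 2 dB above → -34 dBFS.
Stage 2: 12 dB above -46 dBFS, reduced 8:1 to 1.5 dB above → -44.5 dBFS.
Stage 3: below threshold (-44.5 ≤ -35); passes unchanged; output -44.5 dBFS.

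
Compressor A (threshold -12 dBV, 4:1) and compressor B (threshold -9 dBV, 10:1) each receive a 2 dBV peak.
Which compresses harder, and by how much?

A, by 0.6 dB

A: overshoot 14 dB → output overshoot 3.5 dB → GR 10.5 dB.
B: overshoot 11 dB → output overshoot 1.1 dB → GR 9.9 dB.
A reduces 0.6 dB more.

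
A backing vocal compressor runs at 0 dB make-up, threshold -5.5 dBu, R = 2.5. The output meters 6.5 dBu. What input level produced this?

Post-compression overshoot = 6.5 − (-5.5) = 12 dB.
Undo the ratio: input overshoot = 12 × 2.5 = 30 dB, giving input = 24.5 dBu.

24.5 dBu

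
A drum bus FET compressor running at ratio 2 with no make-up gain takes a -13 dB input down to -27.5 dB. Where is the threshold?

-42 dB

Let T be the threshold. Output overshoot = (input overshoot)/R, so -27.5 − T = (-13 − T)/2.
2·(-27.5 − T) = -13 − T → 1·T = -55 − (-13) = -42.
T = -42/1 = -42 dB.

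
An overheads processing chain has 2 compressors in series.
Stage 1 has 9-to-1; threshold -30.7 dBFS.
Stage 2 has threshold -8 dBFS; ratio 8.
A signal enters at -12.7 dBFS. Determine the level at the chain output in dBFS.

-28.7 dBFS

Stage 1: -12.7 dBFS is 18 dB over -30.7 dBFS; at 9:1 that becomes 2 dB over, giving -28.7 dBFS.
Stage 2: below threshold (-28.7 ≤ -8); passes unchanged; output -28.7 dBFS.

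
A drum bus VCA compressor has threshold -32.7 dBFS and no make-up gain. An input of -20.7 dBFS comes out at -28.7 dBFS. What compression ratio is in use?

3:1

Input overshoot = -20.7 − (-32.7) = 12 dB; output overshoot = -28.7 − (-32.7) = 4 dB.
Ratio = 12 / 4 = 3.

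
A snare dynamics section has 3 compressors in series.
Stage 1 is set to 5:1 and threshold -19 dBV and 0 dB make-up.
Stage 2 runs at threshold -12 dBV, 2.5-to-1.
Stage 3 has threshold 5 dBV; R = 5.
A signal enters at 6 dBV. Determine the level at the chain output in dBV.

Stage 1: 6 dBV is 25 dB over -19 dBV; at 5:1 that becomes 5 dB over, giving -14 dBV.
Stage 2: -14 dBV is at or below the -12 dBV threshold — no compression; output -14 dBV.
Stage 3: below threshold (-14 ≤ 5); passes unchanged; output -14 dBV.

-14 dBV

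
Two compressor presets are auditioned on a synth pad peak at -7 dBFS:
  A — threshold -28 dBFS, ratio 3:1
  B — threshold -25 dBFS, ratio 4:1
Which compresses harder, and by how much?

A, by 0.5 dB

A: overshoot 21 dB → output overshoot 7 dB → GR 14 dB.
B: overshoot 18 dB → output overshoot 4.5 dB → GR 13.5 dB.
A reduces 0.5 dB more.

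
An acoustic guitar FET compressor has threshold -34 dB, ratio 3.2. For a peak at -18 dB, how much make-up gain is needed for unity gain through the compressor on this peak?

11 dB

Without make-up, output = threshold + overshoot/3.2 = -34 + 5 = -29 dB.
Gap to target: 11 dB.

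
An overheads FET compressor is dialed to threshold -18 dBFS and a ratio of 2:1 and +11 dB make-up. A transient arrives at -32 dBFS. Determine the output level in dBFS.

-32 dBFS is 14 dB below the -18 dBFS threshold, so no gain reduction is applied.
Make-up gain adds 11 dB: -32 + 11 = -21 dBFS.

-21 dBFS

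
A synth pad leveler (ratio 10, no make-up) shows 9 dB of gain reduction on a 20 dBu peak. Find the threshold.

Input is 10 dB above T (since output overshoot × R = input overshoot: (11 − T)·10 = 20 − T gives T = 10 dBu).
Check: 10 + (20 − 10)/10 = 10 + 1 = 11 dBu. ✓

10 dBu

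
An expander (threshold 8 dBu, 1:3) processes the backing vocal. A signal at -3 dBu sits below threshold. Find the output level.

Undershoot = 8 − (-3) = 11 dB.
At 1:3, that expands to 33 dB under threshold.
Output = 8 − 33 = -25 dBu.

-25 dBu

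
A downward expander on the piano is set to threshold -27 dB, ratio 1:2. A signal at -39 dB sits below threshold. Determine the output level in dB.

Below threshold, a 1:2 expander applies gain = (2−1)×(T − x) of attenuation.
(2−1) × 12 = 12 dB, so output = -39 − 12 = -51 dB.

-51 dB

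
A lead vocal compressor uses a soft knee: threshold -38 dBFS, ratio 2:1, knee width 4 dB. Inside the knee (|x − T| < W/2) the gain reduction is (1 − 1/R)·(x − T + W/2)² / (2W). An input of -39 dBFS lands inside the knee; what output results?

-39.0625 dBFS

x − T + W/2 = -39 − (-38) + 2 = 1.
GR = (1 − 1/2) × 1² / 8 = 0.5 × 1 / 8 = 0.0625 dB.
Output = -39 − 0.0625 = -39.0625 dBFS.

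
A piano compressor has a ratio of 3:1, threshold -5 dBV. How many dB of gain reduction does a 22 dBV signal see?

22 dBV exceeds the threshold by 27 dB.
A 3:1 ratio leaves 9 dB of that excess.
Gain reduction = 27 − 9 = 18 dB.

18 dB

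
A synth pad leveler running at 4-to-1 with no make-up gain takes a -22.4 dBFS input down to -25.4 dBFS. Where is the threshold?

Input is 4 dB above T (since output overshoot × R = input overshoot: (-25.4 − T)·4 = -22.4 − T gives T = -26.4 dBFS).
Check: -26.4 + (-22.4 − (-26.4))/4 = -26.4 + 1 = -25.4 dBFS. ✓

-26.4 dBFS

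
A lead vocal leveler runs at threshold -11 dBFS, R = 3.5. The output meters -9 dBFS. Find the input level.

Post-compression overshoot = -9 − (-11) = 2 dB.
Input overshoot = R × output overshoot = 7 dB → input = -11 + 7 = -4 dBFS.

-4 dBFS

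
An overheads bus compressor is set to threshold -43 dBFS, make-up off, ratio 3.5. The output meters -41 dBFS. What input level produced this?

Post-compression overshoot = -41 − (-43) = 2 dB.
Before 3.5:1 compression the overshoot was 2 × 3.5 = 7 dB, so input = -43 + 7 = -36 dBFS.

-36 dBFS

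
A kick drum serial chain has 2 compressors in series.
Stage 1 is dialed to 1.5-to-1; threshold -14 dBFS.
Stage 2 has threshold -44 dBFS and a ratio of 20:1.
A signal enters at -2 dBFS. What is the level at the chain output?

Stage 1: 12 dB above -14 dBFS, reduced 1.5:1 to 8 dB above → -6 dBFS.
Stage 2: overshoot 38 dB → 38/20 = 1.9 dB → -42.1 dBFS.

-42.1 dBFS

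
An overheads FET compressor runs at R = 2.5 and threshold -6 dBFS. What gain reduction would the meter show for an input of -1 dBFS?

3 dB

The signal is 5 dB above threshold.
After 2.5:1 compression the overshoot becomes 5/2.5 = 2 dB.
Gain reduction = 5 − 2 = 3 dB.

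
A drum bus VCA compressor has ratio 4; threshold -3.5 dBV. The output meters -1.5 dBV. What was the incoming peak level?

The compressed level sits -1.5 − (-3.5) = 2 dB over threshold.
Undo the ratio: input overshoot = 2 × 4 = 8 dB, giving input = 4.5 dBV.

4.5 dBV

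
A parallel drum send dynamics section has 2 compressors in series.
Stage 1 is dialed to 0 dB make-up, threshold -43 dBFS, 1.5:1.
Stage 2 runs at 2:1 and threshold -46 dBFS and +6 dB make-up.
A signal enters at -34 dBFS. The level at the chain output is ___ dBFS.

Stage 1: 9 dB above -43 dBFS, reduced 1.5:1 to 6 dB above → -37 dBFS.
Stage 2: overshoot 9 dB → 9/2 = 4.5 dB → -41.5 dBFS; +6 dB make-up → -35.5 dBFS.

-35.5 dBFS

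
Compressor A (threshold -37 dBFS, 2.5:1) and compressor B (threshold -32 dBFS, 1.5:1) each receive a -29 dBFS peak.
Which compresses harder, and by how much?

A: 8 dB over, compressed to 3.2 dB over, so 4.8 dB of GR.
B: 3 dB over, compressed to 2 dB over, so 1 dB of GR.
A reduces 3.8 dB more.

A, by 3.8 dB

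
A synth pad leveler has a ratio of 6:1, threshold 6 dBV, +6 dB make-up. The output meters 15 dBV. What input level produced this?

24 dBV

Remove make-up: 15 − 6 = 9 dBV.
The compressed level sits 9 − 6 = 3 dB over threshold.
Before 6:1 compression the overshoot was 3 × 6 = 18 dB, so input = 6 + 18 = 24 dBV.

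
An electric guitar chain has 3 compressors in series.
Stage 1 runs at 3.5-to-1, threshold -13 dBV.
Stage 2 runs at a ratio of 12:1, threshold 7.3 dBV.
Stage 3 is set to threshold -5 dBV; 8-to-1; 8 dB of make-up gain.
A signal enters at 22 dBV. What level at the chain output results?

3.25 dBV

Stage 1: 35 dB above -13 dBV, reduced 3.5:1 to 10 dB above → -3 dBV.
Stage 2: below threshold (-3 ≤ 7.3); passes unchanged; output -3 dBV.
Stage 3: overshoot 2 dB → 2/8 = 0.25 dB → -4.75 dBV; +8 dB make-up → 3.25 dBV.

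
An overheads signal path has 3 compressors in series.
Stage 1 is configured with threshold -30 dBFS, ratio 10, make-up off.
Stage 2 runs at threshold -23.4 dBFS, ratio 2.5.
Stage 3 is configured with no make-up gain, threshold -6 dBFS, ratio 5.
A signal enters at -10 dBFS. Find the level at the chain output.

Stage 1: 20 dB above -30 dBFS, reduced 10:1 to 2 dB above → -28 dBFS.
Stage 2: below threshold (-28 ≤ -23.4); passes unchanged; output -28 dBFS.
Stage 3: -28 dBFS ≤ -6 dBFS, so stage 3 doesn't engage; output -28 dBFS.

-28 dBFS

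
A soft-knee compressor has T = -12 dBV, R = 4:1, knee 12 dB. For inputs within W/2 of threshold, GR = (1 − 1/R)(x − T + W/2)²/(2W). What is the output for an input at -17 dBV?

-17.03125 dBV

x − T + W/2 = -17 − (-12) + 6 = 1.
GR = (1 − 1/4) × 1² / 24 = 0.75 × 1 / 24 = 0.03125 dB.
Output = -17 − 0.03125 = -17.03125 dBV.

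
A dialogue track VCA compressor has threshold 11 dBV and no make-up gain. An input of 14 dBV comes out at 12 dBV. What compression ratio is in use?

3:1

Input overshoot = 14 − 11 = 3 dB; output overshoot = 12 − 11 = 1 dB.
Ratio = 3 / 1 = 3.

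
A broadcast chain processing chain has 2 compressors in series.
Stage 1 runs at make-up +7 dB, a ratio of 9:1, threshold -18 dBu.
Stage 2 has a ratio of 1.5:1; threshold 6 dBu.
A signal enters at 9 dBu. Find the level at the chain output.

Stage 1: 9 dBu is 27 dB over -18 dBu; at 9:1 that becomes 3 dB over, giving -15 dBu; +7 dB make-up → -8 dBu.
Stage 2: -8 dBu ≤ 6 dBu, so stage 2 doesn't engage; output -8 dBu.

-8 dBu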